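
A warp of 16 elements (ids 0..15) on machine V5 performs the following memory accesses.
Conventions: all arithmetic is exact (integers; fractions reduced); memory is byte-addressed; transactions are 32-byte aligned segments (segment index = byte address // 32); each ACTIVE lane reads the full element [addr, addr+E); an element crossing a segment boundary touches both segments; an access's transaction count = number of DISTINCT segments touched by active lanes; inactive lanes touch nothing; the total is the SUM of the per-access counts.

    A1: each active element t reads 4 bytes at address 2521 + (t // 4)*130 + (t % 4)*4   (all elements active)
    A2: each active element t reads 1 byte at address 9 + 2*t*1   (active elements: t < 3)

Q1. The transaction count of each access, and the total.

A1: 8 transactions
A2: 1 transaction

Answer: 8,1; total 9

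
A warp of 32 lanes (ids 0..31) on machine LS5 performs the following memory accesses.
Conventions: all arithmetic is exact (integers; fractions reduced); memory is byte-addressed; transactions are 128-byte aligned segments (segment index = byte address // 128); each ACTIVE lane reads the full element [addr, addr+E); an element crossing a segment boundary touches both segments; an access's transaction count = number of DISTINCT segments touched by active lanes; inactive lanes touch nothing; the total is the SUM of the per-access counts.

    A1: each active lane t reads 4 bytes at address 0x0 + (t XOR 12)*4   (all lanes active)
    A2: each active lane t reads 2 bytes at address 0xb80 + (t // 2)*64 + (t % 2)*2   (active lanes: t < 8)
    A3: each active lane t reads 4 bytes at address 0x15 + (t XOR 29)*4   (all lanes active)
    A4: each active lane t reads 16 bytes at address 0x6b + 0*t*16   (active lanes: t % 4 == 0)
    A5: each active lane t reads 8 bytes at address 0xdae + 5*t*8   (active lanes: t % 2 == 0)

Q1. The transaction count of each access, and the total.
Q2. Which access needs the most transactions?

A1: 1 transaction
A2: 2 transactions
A3: 2 transactions
A4: 1 transaction
A5: 10 transactions

Answer: 1,2,2,1,10; total 16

Answer: A5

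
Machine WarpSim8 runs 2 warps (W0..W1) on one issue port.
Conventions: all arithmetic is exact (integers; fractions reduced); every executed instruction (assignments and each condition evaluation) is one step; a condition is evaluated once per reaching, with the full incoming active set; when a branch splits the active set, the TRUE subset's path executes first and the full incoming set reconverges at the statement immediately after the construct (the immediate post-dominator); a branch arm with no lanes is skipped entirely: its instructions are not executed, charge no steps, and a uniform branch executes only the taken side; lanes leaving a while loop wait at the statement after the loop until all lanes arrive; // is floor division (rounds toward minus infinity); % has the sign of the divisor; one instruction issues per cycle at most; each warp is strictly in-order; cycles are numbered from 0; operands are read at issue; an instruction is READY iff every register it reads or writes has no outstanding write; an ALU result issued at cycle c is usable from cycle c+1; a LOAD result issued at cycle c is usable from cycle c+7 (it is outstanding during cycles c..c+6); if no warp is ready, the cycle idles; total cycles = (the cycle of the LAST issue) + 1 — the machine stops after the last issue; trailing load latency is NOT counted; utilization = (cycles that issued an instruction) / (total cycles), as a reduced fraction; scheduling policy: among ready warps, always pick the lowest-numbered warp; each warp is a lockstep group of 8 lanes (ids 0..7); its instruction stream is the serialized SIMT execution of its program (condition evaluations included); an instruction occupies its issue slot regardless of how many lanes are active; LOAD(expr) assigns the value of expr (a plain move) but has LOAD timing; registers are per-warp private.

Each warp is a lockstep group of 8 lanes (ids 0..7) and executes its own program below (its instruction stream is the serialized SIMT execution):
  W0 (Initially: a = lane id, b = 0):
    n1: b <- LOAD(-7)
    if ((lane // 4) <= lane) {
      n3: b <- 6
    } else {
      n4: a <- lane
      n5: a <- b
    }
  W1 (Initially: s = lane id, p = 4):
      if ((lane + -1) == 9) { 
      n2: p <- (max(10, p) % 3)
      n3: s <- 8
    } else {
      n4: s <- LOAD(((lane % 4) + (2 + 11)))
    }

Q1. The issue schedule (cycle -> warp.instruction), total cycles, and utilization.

cycle 0: W0.I0
cycle 1: W0.I1
cycle 2: W1.I0
cycle 3: W1.I1
cycle 4: idle
cycle 5: idle
cycle 6: idle
cycle 7: W0.I2

Answer: 8 cycles, utilization 5/8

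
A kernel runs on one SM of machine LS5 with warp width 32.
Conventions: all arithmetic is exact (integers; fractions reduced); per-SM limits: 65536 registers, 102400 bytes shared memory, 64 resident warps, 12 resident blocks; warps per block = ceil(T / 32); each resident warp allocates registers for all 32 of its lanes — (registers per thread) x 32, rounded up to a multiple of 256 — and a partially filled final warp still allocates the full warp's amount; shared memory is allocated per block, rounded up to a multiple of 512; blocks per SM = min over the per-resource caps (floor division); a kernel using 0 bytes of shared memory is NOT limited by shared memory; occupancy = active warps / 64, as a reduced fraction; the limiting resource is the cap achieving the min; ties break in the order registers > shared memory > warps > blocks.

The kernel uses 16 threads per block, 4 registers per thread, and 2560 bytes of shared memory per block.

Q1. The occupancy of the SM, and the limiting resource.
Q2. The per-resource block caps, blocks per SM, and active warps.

Answer: occupancy 3/16, limited by blocks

registers: 256 blocks
shared memory: 40 blocks
warps: 64 blocks
blocks: 12 blocks

Answer: 12 blocks, 12 active warps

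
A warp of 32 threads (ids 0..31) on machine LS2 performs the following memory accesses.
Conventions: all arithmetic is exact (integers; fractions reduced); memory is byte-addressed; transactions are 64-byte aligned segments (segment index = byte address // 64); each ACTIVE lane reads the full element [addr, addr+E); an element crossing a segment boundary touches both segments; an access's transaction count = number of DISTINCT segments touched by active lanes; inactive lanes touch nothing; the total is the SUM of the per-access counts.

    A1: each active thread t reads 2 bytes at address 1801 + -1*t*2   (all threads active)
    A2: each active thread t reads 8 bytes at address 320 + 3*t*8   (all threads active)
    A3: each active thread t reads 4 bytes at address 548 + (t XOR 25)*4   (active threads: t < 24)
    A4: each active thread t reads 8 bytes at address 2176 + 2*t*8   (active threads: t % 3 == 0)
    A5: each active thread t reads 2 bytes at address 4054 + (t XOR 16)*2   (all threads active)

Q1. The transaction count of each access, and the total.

A1: 2 transactions
A2: 12 transactions
A3: 2 transactions
A4: 8 transactions
A5: 2 transactions

Answer: 2,12,2,8,2; total 26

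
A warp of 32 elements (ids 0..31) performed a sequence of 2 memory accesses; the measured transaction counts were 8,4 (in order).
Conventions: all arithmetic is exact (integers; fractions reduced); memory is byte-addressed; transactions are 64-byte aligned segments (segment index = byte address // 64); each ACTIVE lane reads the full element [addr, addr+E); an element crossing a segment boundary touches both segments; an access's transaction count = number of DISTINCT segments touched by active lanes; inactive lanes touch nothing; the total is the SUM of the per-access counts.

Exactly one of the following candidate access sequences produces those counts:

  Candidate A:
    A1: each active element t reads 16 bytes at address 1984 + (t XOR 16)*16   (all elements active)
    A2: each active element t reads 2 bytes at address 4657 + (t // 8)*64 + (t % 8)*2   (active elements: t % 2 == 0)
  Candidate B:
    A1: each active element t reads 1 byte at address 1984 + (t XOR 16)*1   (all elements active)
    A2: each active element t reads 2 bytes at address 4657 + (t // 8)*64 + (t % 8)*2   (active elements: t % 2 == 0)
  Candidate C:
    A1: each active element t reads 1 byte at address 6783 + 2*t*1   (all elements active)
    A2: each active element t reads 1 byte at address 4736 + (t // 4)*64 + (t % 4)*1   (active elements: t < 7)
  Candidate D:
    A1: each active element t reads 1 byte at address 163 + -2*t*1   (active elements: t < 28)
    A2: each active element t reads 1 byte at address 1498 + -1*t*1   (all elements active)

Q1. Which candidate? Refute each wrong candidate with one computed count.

B: A1 gives 1 transaction, not 8
C: A1 gives 2 transactions, not 8
D: A1 gives 2 transactions, not 8
A: all counts match (8,4)

Answer: A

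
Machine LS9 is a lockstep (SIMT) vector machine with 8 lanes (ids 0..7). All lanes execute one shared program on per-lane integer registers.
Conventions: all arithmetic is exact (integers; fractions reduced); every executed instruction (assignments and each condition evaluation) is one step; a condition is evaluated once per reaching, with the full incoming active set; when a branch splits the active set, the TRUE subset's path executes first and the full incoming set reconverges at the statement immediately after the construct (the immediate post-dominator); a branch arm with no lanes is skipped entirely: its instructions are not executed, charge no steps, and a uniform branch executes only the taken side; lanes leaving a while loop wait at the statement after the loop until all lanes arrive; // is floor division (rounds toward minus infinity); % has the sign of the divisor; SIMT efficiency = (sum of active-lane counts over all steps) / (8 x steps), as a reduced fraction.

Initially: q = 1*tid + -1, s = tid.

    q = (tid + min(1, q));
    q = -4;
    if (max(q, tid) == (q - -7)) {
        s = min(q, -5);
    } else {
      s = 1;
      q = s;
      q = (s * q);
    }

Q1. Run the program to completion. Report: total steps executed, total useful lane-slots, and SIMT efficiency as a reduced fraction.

Answer: 7 steps, 46 useful, 23/28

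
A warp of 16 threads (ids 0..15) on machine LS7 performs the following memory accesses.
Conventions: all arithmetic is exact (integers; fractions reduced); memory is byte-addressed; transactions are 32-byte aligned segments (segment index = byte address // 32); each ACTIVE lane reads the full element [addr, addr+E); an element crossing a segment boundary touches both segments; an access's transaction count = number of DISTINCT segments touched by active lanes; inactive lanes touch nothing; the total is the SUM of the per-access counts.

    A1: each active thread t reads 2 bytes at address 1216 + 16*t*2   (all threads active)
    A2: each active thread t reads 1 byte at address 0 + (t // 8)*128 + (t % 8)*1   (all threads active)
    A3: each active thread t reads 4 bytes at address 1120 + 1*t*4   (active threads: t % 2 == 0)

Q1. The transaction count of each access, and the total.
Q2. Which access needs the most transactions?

A1: 16 transactions
A2: 2 transactions
A3: 2 transactions

Answer: 16,2,2; total 20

Answer: A1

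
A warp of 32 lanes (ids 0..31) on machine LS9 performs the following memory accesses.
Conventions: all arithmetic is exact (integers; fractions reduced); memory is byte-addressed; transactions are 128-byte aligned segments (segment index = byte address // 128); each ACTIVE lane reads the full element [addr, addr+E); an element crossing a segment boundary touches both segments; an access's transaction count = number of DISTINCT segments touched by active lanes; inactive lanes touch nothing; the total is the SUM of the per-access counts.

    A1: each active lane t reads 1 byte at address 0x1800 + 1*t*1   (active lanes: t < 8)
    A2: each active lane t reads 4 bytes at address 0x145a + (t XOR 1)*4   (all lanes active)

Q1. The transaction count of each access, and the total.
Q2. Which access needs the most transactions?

A1: 1 transaction
A2: 2 transactions

Answer: 1,2; total 3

Answer: A2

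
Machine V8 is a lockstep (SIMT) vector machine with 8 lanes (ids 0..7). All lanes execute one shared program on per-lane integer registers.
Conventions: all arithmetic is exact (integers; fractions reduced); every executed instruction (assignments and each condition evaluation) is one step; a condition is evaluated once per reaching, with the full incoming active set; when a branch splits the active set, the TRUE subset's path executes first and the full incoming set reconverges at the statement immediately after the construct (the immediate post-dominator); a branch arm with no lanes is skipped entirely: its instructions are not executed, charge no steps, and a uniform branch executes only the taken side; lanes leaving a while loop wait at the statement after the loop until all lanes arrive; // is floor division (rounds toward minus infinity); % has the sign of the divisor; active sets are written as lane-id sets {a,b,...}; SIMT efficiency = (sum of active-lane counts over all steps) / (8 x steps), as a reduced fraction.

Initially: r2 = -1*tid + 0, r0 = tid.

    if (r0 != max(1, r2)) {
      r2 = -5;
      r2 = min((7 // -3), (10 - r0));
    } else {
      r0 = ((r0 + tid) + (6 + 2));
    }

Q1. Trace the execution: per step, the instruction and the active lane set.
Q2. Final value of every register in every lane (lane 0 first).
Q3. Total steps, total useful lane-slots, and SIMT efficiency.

step 0: eval (r0 != max(1, r2))      {0,1,2,3,4,5,6,7}
step 1: r2 <- -5                     {0,2,3,4,5,6,7}
step 2: r2 <- min((7 // -3), (10 - r0)) {0,2,3,4,5,6,7}
step 3: r0 <- ((r0 + tid) + (6 + 2)) {1}

Answer: 4 steps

r2: -3,-1,-3,-3,-3,-3,-3,-3
r0: 0,10,2,3,4,5,6,7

steps = 4; useful = 23; efficiency = 23/32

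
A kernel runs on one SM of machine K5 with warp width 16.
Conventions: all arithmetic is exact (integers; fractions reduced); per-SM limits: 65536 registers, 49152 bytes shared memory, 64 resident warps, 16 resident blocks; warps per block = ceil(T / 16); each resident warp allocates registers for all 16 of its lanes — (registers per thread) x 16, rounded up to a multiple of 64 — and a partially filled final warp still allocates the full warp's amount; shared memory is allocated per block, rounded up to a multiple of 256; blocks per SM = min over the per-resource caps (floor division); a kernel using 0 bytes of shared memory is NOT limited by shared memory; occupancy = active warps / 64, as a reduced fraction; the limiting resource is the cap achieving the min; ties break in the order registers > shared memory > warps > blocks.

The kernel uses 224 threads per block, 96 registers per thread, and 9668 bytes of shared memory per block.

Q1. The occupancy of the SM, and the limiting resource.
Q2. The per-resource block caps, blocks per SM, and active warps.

Answer: occupancy 21/32, limited by registers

registers: 3 blocks
shared memory: 5 blocks
warps: 4 blocks
blocks: 16 blocks

Answer: 3 blocks, 42 active warps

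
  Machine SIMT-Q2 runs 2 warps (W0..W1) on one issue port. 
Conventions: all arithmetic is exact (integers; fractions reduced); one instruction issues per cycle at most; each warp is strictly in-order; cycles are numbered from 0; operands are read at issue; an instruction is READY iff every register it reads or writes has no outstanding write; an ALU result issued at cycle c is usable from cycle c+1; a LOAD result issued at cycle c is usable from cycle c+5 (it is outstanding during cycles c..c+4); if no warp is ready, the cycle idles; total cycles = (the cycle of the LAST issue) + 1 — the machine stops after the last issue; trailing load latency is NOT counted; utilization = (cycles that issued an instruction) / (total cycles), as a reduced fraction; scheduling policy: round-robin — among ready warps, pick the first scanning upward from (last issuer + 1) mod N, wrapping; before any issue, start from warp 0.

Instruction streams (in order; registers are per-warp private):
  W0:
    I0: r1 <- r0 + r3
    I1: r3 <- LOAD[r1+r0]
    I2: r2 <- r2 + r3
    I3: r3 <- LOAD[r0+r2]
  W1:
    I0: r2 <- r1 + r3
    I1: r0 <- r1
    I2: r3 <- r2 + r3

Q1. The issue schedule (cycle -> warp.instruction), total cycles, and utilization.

cycle 0: W0.I0
cycle 1: W1.I0
cycle 2: W0.I1
cycle 3: W1.I1
cycle 4: W1.I2
cycle 5: idle
cycle 6: idle
cycle 7: W0.I2
cycle 8: W0.I3

Answer: 9 cycles, utilization 7/9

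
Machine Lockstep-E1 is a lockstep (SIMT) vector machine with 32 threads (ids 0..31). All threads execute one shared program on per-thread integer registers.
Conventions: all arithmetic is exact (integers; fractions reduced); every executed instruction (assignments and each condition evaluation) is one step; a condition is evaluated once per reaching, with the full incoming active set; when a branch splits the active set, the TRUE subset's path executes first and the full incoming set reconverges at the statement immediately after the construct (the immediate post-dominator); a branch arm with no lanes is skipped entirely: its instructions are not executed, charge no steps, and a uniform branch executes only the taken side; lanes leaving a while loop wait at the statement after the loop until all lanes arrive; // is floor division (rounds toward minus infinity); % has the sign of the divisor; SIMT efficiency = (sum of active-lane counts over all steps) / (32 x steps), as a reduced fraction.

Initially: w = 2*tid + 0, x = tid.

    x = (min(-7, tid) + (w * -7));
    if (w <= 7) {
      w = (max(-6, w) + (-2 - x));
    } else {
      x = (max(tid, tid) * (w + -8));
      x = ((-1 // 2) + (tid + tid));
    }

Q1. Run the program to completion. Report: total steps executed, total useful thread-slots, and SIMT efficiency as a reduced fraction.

Answer: 5 steps, 124 useful, 31/40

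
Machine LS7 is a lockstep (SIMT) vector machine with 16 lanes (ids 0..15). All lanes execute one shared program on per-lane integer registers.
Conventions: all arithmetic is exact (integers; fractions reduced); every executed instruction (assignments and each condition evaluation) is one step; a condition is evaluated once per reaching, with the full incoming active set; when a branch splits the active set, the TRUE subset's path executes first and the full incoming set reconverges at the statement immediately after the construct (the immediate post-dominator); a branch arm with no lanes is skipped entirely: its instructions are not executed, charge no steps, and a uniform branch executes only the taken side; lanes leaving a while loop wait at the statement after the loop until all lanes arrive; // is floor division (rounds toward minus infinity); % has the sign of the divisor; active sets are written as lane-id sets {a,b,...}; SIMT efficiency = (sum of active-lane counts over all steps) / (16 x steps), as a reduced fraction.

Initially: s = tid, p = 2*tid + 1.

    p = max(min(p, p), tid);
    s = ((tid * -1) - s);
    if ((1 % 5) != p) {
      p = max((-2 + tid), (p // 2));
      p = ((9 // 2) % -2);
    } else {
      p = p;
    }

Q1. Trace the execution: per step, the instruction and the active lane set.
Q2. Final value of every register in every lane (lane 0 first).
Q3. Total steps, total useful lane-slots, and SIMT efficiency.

step 0: p <- max(min(p, p), tid)     {0,1,2,3,4,5,6,7,8,9,10,11,12,13,14,15}
step 1: s <- ((tid * -1) - s)        {0,1,2,3,4,5,6,7,8,9,10,11,12,13,14,15}
step 2: eval ((1 % 5) != p)          {0,1,2,3,4,5,6,7,8,9,10,11,12,13,14,15}
step 3: p <- max((-2 + tid), (p // 2)) {1,2,3,4,5,6,7,8,9,10,11,12,13,14,15}
step 4: p <- ((9 // 2) % -2)         {1,2,3,4,5,6,7,8,9,10,11,12,13,14,15}
step 5: p <- p                       {0}

Answer: 6 steps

s: 0,-2,-4,-6,-8,-10,-12,-14,-16,-18,-20,-22,-24,-26,-28,-30
p: 1,0,0,0,0,0,0,0,0,0,0,0,0,0,0,0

steps = 6; useful = 79; efficiency = 79/96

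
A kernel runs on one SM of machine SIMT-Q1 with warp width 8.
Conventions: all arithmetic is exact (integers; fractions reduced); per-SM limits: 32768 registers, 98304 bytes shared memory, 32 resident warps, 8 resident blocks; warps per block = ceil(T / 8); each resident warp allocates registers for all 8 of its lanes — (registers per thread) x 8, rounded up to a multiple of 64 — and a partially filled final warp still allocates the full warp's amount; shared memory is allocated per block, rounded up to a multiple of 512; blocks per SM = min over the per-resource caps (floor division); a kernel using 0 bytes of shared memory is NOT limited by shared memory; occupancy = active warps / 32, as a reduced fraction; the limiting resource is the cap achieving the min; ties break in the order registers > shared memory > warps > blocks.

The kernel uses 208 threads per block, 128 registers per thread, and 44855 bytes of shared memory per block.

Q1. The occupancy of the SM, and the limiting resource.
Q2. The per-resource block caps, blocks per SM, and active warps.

Answer: occupancy 13/16, limited by registers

registers: 1 block
shared memory: 2 blocks
warps: 1 block
blocks: 8 blocks

Answer: 1 block, 26 active warps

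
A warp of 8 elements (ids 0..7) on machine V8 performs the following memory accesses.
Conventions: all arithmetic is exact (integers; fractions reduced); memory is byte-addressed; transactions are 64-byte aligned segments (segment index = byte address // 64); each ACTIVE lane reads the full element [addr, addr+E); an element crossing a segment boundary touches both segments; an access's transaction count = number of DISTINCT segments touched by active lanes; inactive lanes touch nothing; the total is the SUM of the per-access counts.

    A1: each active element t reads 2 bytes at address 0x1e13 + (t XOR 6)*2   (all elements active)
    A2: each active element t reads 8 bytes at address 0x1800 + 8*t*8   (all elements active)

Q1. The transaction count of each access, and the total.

A1: 1 transaction
A2: 8 transactions

Answer: 1,8; total 9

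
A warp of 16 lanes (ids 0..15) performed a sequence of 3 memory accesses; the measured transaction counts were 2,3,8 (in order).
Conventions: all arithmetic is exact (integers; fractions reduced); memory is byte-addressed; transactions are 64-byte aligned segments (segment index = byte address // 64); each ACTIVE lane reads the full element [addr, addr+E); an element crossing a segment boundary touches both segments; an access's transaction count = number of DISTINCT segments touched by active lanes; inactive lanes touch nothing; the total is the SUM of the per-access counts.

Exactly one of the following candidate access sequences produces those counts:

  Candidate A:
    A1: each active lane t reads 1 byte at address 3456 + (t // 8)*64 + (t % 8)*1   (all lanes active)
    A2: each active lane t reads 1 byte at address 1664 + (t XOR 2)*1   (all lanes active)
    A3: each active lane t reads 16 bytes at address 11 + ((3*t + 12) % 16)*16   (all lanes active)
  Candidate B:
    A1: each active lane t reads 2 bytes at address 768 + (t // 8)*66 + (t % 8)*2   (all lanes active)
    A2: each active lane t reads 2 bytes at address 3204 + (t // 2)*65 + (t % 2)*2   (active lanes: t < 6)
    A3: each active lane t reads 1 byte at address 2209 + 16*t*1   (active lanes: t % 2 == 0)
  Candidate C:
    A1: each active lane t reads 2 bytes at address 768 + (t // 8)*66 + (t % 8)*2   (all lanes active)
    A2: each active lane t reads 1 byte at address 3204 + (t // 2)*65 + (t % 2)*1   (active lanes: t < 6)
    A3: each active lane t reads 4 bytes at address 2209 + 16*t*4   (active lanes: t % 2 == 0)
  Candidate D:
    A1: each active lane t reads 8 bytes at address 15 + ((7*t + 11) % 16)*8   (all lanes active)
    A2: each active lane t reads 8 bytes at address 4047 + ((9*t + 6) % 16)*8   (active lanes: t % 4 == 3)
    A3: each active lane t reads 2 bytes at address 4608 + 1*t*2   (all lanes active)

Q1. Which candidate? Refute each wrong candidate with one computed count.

A: A2 gives 1 transaction, not 3
B: A3 gives 5 transactions, not 8
D: A1 gives 3 transactions, not 2
C: all counts match (2,3,8)

Answer: C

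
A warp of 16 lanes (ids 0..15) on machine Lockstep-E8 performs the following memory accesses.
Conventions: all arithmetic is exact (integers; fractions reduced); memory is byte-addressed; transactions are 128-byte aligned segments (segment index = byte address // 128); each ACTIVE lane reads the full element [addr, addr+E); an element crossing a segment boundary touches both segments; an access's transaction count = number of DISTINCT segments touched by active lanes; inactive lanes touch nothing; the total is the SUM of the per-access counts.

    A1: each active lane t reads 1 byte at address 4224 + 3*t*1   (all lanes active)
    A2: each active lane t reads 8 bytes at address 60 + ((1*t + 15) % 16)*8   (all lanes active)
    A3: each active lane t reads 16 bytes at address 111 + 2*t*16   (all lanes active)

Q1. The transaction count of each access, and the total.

A1: 1 transaction
A2: 2 transactions
A3: 5 transactions

Answer: 1,2,5; total 8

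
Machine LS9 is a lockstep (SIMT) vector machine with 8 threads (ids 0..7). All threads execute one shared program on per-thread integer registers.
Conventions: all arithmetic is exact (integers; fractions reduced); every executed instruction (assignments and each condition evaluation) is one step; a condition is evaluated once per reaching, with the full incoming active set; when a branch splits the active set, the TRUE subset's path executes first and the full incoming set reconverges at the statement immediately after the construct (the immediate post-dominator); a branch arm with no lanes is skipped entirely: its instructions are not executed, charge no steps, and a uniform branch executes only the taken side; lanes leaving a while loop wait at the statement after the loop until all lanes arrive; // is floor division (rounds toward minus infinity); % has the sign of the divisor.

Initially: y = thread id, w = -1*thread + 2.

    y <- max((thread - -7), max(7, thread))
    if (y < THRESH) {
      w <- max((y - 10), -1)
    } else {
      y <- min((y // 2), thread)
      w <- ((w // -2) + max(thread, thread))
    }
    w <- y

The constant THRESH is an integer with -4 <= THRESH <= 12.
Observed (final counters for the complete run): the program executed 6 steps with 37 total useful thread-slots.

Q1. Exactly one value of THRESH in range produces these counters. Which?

Answer: THRESH = 10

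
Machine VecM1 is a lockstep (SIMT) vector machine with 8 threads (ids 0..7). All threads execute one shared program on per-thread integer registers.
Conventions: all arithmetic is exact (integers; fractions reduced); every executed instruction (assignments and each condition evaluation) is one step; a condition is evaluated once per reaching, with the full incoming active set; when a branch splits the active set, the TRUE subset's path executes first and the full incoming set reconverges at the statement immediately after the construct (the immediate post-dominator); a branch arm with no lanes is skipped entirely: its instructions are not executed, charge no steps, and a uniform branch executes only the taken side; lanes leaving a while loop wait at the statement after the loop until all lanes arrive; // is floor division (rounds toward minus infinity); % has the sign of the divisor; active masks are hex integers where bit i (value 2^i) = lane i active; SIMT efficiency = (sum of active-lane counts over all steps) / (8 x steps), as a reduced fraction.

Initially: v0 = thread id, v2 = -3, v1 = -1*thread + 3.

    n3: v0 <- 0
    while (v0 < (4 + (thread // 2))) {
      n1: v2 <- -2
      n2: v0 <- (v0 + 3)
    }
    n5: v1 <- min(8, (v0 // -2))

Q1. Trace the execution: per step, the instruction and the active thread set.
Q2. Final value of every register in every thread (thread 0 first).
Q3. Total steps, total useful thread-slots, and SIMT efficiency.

step 0: v0 <- 0                      0xff
step 1: eval (v0 < (4 + (thread // 2))) 0xff
step 2: v2 <- -2                     0xff
step 3: v0 <- (v0 + 3)               0xff
step 4: eval (v0 < (4 + (thread // 2))) 0xff
step 5: v2 <- -2                     0xff
step 6: v0 <- (v0 + 3)               0xff
step 7: eval (v0 < (4 + (thread // 2))) 0xff
step 8: v2 <- -2                     0xc0
step 9: v0 <- (v0 + 3)               0xc0
step 10: eval (v0 < (4 + (thread // 2))) 0xc0
step 11: v1 <- min(8, (v0 // -2))     0xff

Answer: 12 steps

v0: 6,6,6,6,6,6,9,9
v2: -2,-2,-2,-2,-2,-2,-2,-2
v1: -3,-3,-3,-3,-3,-3,-5,-5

steps = 12; useful = 78; efficiency = 78/96 = 13/16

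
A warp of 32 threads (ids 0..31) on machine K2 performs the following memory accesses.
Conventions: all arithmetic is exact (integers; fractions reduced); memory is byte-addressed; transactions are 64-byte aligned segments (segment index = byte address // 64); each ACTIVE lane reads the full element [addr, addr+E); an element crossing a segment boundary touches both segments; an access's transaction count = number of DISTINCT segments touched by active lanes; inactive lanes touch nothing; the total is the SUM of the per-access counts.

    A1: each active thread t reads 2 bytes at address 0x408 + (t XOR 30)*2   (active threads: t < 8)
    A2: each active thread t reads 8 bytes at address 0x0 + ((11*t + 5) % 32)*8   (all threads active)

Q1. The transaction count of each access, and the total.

A1: 2 transactions
A2: 4 transactions

Answer: 2,4; total 6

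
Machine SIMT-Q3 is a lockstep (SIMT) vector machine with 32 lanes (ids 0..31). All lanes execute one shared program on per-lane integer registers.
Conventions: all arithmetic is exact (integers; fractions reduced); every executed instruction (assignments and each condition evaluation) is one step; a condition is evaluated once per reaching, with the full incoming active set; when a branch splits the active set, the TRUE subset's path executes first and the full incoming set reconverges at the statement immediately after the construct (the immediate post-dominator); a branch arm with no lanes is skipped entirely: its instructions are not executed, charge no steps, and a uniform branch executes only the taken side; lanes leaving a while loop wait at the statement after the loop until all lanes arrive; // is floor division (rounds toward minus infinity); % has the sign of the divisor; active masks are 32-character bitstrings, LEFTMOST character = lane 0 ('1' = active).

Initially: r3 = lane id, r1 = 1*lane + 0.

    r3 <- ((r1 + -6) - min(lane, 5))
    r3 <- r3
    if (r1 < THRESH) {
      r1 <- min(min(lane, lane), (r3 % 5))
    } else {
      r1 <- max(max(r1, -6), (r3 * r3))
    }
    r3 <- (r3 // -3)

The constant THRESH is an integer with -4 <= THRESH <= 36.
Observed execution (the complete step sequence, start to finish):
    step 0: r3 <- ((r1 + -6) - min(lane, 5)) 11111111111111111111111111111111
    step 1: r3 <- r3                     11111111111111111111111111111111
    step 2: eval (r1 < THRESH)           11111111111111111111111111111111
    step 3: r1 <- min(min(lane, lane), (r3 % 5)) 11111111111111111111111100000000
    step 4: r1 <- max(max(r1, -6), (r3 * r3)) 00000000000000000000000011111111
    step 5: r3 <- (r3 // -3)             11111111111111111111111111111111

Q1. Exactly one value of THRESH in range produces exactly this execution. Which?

Answer: THRESH = 24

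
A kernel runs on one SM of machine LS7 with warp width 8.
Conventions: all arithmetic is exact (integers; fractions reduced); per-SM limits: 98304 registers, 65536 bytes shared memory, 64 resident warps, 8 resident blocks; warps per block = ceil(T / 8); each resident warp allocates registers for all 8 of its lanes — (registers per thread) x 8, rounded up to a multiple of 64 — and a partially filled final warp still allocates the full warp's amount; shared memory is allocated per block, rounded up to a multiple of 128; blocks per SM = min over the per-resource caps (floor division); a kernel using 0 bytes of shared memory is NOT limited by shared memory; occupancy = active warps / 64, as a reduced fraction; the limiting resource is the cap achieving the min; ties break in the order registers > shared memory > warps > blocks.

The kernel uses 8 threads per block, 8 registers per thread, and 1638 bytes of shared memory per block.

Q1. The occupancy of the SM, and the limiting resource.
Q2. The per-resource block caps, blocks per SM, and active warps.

Answer: occupancy 1/8, limited by blocks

registers: 1536 blocks
shared memory: 39 blocks
warps: 64 blocks
blocks: 8 blocks

Answer: 8 blocks, 8 active warps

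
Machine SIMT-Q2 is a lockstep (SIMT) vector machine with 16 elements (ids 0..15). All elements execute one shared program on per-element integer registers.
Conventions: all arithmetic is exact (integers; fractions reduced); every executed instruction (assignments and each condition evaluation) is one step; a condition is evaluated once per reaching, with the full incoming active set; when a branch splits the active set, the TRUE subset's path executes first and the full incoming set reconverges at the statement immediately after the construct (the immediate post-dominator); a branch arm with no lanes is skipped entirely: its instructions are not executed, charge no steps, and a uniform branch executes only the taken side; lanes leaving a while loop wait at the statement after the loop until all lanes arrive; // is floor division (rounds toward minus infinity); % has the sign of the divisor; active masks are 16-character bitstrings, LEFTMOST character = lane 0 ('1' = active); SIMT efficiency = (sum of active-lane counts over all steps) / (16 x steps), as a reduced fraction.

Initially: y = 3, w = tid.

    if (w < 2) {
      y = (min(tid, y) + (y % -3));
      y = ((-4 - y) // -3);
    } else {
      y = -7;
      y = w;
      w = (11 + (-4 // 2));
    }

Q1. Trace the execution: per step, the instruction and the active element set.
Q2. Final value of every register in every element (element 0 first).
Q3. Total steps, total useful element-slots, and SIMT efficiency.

step 0: eval (w < 2)                 1111111111111111
step 1: y <- (min(tid, y) + (y % -3)) 1100000000000000
step 2: y <- ((-4 - y) // -3)        1100000000000000
step 3: y <- -7                      0011111111111111
step 4: y <- w                       0011111111111111
step 5: w <- (11 + (-4 // 2))        0011111111111111

Answer: 6 steps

y: 1,1,2,3,4,5,6,7,8,9,10,11,12,13,14,15
w: 0,1,9,9,9,9,9,9,9,9,9,9,9,9,9,9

steps = 6; useful = 62; efficiency = 62/96 = 31/48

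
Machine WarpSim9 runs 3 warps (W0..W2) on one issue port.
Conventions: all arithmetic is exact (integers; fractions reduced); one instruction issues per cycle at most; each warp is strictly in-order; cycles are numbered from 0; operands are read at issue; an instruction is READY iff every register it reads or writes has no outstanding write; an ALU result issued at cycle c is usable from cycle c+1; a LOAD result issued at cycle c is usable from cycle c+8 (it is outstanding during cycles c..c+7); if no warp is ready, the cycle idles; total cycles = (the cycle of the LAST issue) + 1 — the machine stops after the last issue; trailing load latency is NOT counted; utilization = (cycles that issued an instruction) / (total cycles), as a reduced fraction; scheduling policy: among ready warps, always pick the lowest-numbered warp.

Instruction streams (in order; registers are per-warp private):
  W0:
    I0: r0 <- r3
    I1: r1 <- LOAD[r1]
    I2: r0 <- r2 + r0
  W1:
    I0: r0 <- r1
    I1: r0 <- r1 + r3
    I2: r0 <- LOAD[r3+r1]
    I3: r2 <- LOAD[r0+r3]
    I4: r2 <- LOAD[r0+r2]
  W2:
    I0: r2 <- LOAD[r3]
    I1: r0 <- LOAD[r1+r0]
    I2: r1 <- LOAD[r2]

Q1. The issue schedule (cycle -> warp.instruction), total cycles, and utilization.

cycle 0: W0.I0
cycle 1: W0.I1
cycle 2: W0.I2
cycle 3: W1.I0
cycle 4: W1.I1
cycle 5: W1.I2
cycle 6: W2.I0
cycle 7: W2.I1
cycle 8: idle
cycle 9: idle
cycle 10: idle
cycle 11: idle
cycle 12: idle
cycle 13: W1.I3
cycle 14: W2.I2
cycle 15: idle
cycle 16: idle
cycle 17: idle
cycle 18: idle
cycle 19: idle
cycle 20: idle
cycle 21: W1.I4

Answer: 22 cycles, utilization 1/2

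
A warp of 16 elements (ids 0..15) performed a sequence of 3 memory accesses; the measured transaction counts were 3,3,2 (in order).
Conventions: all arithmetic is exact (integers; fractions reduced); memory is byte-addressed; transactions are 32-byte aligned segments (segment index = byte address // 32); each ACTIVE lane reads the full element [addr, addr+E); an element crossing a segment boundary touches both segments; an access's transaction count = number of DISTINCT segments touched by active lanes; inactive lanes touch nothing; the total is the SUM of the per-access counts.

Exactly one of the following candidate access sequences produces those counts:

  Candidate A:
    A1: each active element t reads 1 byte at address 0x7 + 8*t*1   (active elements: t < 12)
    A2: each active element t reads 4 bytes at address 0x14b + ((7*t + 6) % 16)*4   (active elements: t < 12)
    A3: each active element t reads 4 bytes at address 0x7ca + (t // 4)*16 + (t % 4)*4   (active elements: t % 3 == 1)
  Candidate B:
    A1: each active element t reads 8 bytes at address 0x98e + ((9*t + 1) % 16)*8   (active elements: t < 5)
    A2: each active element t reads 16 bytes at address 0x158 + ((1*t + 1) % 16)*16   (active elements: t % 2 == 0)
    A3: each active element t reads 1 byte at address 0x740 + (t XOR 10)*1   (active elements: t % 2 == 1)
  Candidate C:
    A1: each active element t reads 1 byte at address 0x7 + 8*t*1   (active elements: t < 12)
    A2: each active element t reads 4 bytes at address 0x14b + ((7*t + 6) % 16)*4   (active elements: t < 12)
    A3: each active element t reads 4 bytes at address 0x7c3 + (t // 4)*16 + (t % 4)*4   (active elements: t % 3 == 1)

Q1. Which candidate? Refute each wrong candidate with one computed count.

A: A3 gives 3 transactions, not 2
B: A1 gives 4 transactions, not 3
C: all counts match (3,3,2)

Answer: C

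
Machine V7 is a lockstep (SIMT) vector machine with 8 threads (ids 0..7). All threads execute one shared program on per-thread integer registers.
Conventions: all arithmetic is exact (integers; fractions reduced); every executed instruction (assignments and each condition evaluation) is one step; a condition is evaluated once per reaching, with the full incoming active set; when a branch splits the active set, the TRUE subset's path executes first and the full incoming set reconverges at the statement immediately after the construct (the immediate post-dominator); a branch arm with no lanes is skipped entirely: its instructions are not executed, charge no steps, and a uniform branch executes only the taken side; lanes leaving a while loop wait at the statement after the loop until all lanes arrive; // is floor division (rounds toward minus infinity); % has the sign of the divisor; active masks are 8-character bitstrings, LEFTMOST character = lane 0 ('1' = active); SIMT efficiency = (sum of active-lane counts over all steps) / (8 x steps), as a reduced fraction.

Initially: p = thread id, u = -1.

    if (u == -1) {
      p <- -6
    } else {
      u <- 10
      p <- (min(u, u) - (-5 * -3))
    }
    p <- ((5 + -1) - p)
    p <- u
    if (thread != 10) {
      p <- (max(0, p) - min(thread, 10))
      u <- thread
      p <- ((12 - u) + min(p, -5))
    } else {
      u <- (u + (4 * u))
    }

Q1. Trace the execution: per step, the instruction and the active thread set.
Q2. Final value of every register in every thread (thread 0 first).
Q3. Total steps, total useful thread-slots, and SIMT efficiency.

step 0: eval (u == -1)               11111111
step 1: p <- -6                      11111111
step 2: p <- ((5 + -1) - p)          11111111
step 3: p <- u                       11111111
step 4: eval (thread != 10)          11111111
step 5: p <- (max(0, p) - min(thread, 10)) 11111111
step 6: u <- thread                  11111111
step 7: p <- ((12 - u) + min(p, -5)) 11111111

Answer: 8 steps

p: 7,6,5,4,3,2,0,-2
u: 0,1,2,3,4,5,6,7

steps = 8; useful = 64; efficiency = 64/64 = 1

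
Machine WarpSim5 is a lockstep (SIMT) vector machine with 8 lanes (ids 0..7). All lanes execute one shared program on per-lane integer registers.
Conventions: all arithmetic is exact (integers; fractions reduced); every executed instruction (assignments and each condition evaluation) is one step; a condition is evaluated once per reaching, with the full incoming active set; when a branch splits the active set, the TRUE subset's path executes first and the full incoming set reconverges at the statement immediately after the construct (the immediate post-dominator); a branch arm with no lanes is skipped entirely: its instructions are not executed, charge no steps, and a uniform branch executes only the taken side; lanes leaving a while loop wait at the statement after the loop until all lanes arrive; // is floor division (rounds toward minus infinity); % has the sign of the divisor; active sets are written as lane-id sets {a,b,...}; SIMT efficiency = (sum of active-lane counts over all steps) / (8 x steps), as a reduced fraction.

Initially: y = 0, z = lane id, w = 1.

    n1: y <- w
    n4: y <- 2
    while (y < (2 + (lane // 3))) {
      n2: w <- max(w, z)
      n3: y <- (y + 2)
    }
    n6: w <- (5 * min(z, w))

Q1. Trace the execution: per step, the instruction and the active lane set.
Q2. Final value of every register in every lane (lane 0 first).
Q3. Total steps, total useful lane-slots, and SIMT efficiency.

step 0: y <- w                       {0,1,2,3,4,5,6,7}
step 1: y <- 2                       {0,1,2,3,4,5,6,7}
step 2: eval (y < (2 + (lane // 3))) {0,1,2,3,4,5,6,7}
step 3: w <- max(w, z)               {3,4,5,6,7}
step 4: y <- (y + 2)                 {3,4,5,6,7}
step 5: eval (y < (2 + (lane // 3))) {3,4,5,6,7}
step 6: w <- (5 * min(z, w))         {0,1,2,3,4,5,6,7}

Answer: 7 steps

y: 2,2,2,4,4,4,4,4
z: 0,1,2,3,4,5,6,7
w: 0,5,5,15,20,25,30,35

steps = 7; useful = 47; efficiency = 47/56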